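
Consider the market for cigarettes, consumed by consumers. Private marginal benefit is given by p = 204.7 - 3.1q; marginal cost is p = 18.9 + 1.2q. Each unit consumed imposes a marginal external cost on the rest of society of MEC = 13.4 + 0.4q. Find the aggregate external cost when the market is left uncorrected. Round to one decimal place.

Market equilibrium (private): 18.9 + 1.2q = 204.7 - 3.1q → q_m = 43.2093.
Total external cost = ∫₀^{q_m} (13.4 + 0.4q) dq = 13.4×43.2093 + ½×0.4×43.2093² = 952.4133.

952.4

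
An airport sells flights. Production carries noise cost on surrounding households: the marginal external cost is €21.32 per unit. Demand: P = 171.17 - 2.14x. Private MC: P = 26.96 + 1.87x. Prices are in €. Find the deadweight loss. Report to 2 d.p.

Market equilibrium (private): 26.96 + 1.87x = 171.17 - 2.14x → x_m = 35.9626.
Social marginal cost = private MC + MEC = 48.28 + 1.87x.
Set SMC = demand: 48.28 + 1.87x = 171.17 - 2.14x → x* = 30.6459.
Height of the DWL triangle at x_m is SMC(x_m) − demand(x_m) = MEC(x_m) = 21.3200.
DWL = ½ × 5.3167 × 21.3200 = 56.6760.

DWL = €56.68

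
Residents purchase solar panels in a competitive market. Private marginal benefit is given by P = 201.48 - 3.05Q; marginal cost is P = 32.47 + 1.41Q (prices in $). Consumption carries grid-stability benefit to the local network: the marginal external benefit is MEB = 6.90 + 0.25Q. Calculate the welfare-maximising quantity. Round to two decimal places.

Social marginal benefit = demand + MEB = 208.38 - 2.80Q.
Set SMB = MC: 208.38 - 2.80Q = 32.47 + 1.41Q → Q* = 41.7838.

Q* = 41.78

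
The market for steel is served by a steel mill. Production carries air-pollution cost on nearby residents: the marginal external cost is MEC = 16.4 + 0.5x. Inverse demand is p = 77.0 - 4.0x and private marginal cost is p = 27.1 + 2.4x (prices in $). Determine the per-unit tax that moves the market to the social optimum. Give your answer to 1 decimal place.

Social marginal cost = private MC + MEC = 43.5 + 2.9x.
Set SMC = demand: 43.5 + 2.9x = 77.0 - 4.0x → x* = 4.8551.
The Pigouvian tax equals MEC at x*: 16.4 + 0.5×4.8551 = 18.8276.

tax = $18.8 per unit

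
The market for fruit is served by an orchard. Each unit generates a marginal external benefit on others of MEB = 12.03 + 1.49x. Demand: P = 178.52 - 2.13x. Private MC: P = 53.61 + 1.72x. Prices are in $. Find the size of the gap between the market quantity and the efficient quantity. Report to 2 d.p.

Market equilibrium (private): 53.61 + 1.72x = 178.52 - 2.13x → x_m = 32.4442.
Social marginal cost = private MC − MEB = 41.58 + 0.23x.
Set SMC = demand: 41.58 + 0.23x = 178.52 - 2.13x → x* = 58.0254.
Gap = |32.4442 − 58.0254| = 25.5812.

25.58 units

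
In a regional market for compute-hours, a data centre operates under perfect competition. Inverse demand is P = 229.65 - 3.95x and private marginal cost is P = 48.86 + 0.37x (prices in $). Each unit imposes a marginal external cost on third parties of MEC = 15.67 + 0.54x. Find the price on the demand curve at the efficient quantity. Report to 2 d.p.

Social marginal cost = private MC + MEC = 64.53 + 0.91x.
Set SMC = demand: 64.53 + 0.91x = 229.65 - 3.95x → x* = 33.9753.
Consumer price on the demand curve at x*: 229.65 − 3.95×33.9753 = 95.4476.

P = $95.45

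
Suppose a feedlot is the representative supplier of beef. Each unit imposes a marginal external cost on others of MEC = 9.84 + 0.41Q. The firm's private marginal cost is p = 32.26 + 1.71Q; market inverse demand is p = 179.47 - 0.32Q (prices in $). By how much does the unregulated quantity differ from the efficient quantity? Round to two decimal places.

16.22 units

Market equilibrium (private): 32.26 + 1.71Q = 179.47 - 0.32Q → Q_m = 72.5172.
Social marginal cost = private MC + MEC = 42.10 + 2.12Q.
Set SMC = demand: 42.10 + 2.12Q = 179.47 - 0.32Q → Q* = 56.2992.
Gap = |72.5172 − 56.2992| = 16.2180.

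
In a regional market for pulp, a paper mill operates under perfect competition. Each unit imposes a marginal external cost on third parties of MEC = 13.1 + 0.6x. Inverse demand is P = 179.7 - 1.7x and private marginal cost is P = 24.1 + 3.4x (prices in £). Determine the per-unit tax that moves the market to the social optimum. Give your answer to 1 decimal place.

Social marginal cost = private MC + MEC = 37.2 + 4.0x.
Set SMC = demand: 37.2 + 4.0x = 179.7 - 1.7x → x* = 25.0000.
The Pigouvian tax equals MEC at x*: 13.1 + 0.6×25.0000 = 28.1000.

tax = £28.1 per unit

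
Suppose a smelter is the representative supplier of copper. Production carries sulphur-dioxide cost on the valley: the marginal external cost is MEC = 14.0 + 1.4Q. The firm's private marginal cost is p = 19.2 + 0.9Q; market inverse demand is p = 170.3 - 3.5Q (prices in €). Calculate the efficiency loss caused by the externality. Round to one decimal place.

Market equilibrium (private): 19.2 + 0.9Q = 170.3 - 3.5Q → Q_m = 34.3409.
Social marginal cost = private MC + MEC = 33.2 + 2.3Q.
Set SMC = demand: 33.2 + 2.3Q = 170.3 - 3.5Q → Q* = 23.6379.
The welfare-loss triangle has base |Q_m − Q*| and height MEC(Q_m) (the vertical gap between SMC and demand is zero at Q* and MEC at Q_m).
DWL = ½ × 10.7030 × 62.0773 = 332.2067.

DWL = €332.2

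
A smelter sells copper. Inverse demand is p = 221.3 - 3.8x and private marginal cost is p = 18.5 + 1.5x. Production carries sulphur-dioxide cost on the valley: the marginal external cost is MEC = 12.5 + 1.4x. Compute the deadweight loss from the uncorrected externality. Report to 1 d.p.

DWL = 325.8

Market equilibrium (private): 18.5 + 1.5x = 221.3 - 3.8x → x_m = 38.2642.
Social marginal cost = private MC + MEC = 31.0 + 2.9x.
Set SMC = demand: 31.0 + 2.9x = 221.3 - 3.8x → x* = 28.4030.
Between x* and x_m the wedge SMC − demand runs linearly from 0 to MEC(x_m), so the loss is a triangle.
DWL = ½ × 9.8612 × 66.0698 = 325.7638.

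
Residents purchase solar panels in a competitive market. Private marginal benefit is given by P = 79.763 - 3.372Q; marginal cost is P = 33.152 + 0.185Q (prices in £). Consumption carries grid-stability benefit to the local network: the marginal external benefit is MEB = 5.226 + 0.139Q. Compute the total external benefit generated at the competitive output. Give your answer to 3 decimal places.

£80.416

Market equilibrium (private): 33.152 + 0.185Q = 79.763 - 3.372Q → Q_m = 13.1040.
Total external benefit = ∫₀^{Q_m} (5.226 + 0.139Q) dQ = 5.226×13.1040 + ½×0.139×13.1040² = 80.4157.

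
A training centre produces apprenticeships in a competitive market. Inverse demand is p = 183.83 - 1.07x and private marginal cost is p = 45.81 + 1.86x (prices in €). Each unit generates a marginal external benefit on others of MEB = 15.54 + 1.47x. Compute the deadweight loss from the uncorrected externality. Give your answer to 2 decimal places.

DWL = €2461.84

Market equilibrium (private): 45.81 + 1.86x = 183.83 - 1.07x → x_m = 47.1058.
Social marginal cost = private MC − MEB = 30.27 + 0.39x.
Set SMC = demand: 30.27 + 0.39x = 183.83 - 1.07x → x* = 105.1781.
Height of the DWL triangle at x_m is demand(x_m) − SMC(x_m) = MEB(x_m) = 84.7855.
DWL = ½ × 58.0723 × 84.7855 = 2461.8445.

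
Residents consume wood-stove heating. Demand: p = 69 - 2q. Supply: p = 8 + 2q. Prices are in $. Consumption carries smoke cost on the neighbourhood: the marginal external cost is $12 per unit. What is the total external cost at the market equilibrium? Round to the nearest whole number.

Market equilibrium (private): 8 + 2q = 69 - 2q → q_m = 15.2500.
Total external cost = MEC × q_m = 12 × 15.2500 = 183.0000.

$183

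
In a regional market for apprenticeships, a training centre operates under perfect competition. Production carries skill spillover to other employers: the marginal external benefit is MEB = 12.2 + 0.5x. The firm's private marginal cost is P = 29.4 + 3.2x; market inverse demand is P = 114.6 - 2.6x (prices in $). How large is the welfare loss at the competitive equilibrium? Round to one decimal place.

Market equilibrium (private): 29.4 + 3.2x = 114.6 - 2.6x → x_m = 14.6897.
Social marginal cost = private MC − MEB = 17.2 + 2.7x.
Set SMC = demand: 17.2 + 2.7x = 114.6 - 2.6x → x* = 18.3774.
The welfare-loss triangle has base |x_m − x*| and height MEB(x_m) (the vertical gap between SMC and demand is zero at x* and MEB at x_m).
DWL = ½ × 3.6877 × 19.5448 = 36.0377.

DWL = $36.0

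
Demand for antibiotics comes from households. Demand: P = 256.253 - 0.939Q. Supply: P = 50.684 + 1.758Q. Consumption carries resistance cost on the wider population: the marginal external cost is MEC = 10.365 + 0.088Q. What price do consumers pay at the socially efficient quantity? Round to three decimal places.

Social marginal benefit = demand − MEC = 245.888 - 1.027Q.
Set SMB = MC: 245.888 - 1.027Q = 50.684 + 1.758Q → Q* = 70.0912.
Consumer price on the demand curve at Q*: 256.253 − 0.939×70.0912 = 190.4374.

P = 190.437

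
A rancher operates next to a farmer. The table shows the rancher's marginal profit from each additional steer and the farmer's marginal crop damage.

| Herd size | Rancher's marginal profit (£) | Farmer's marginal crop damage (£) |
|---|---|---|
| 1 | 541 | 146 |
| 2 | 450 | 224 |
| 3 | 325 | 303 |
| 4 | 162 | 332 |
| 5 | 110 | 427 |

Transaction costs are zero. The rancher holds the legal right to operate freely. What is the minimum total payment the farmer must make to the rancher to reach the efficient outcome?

£272

Left alone the rancher would choose level 5 (marginal profit stays positive).
Efficient level: k* = 3 (marginal profit ≥ marginal crop damage through 3).
The farmer must at least cover the rancher's forgone profit from cutting 5→3: 162 + 110 = 272.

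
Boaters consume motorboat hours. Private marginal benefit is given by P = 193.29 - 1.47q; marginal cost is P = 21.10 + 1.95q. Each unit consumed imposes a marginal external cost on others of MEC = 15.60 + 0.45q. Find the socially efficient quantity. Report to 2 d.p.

Social marginal benefit = demand − MEC = 177.69 - 1.92q.
Set SMB = MC: 177.69 - 1.92q = 21.10 + 1.95q → q* = 40.4625.

q* = 40.46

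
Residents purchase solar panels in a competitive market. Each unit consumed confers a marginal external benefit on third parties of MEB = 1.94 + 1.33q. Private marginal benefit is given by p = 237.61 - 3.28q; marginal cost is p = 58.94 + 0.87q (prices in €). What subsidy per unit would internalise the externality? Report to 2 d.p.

subsidy = €87.12 per unit

Social marginal benefit = demand + MEB = 239.55 - 1.95q.
Set SMB = MC: 239.55 - 1.95q = 58.94 + 0.87q → q* = 64.0461.
The Pigouvian subsidy equals MEB at q*: 1.94 + 1.33×64.0461 = 87.1213.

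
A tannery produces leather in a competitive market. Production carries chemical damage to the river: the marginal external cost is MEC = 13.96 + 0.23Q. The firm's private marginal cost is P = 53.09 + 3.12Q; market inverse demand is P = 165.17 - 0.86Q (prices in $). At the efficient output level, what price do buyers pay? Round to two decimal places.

P = $145.13

Social marginal cost = private MC + MEC = 67.05 + 3.35Q.
Set SMC = demand: 67.05 + 3.35Q = 165.17 - 0.86Q → Q* = 23.3064.
Consumer price on the demand curve at Q*: 165.17 − 0.86×23.3064 = 145.1265.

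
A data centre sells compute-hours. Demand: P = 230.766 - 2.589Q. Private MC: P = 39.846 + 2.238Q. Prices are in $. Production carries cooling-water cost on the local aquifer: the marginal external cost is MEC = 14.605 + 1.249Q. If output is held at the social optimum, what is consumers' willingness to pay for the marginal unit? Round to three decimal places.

P = $155.638

Social marginal cost = private MC + MEC = 54.451 + 3.487Q.
Set SMC = demand: 54.451 + 3.487Q = 230.766 - 2.589Q → Q* = 29.0183.
Consumer price on the demand curve at Q*: 230.766 − 2.589×29.0183 = 155.6376.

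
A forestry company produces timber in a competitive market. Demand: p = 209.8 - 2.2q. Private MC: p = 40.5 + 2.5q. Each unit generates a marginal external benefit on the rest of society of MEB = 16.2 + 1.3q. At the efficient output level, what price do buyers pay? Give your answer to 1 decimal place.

P = 89.8

Social marginal cost = private MC − MEB = 24.3 + 1.2q.
Set SMC = demand: 24.3 + 1.2q = 209.8 - 2.2q → q* = 54.5588.
Consumer price on the demand curve at q*: 209.8 − 2.2×54.5588 = 89.7706.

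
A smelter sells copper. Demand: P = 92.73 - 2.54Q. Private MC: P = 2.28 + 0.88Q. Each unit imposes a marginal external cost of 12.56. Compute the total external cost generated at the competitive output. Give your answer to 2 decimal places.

Market equilibrium (private): 2.28 + 0.88Q = 92.73 - 2.54Q → Q_m = 26.4474.
Total external cost = MEC × Q_m = 12.56 × 26.4474 = 332.1793.

332.18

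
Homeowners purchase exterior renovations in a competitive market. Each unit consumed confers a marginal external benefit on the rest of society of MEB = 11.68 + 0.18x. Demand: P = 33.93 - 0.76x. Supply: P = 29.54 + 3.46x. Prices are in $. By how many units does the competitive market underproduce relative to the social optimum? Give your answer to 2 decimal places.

Market equilibrium (private): 29.54 + 3.46x = 33.93 - 0.76x → x_m = 1.0403.
Social marginal benefit = demand + MEB = 45.61 - 0.58x.
Set SMB = MC: 45.61 - 0.58x = 29.54 + 3.46x → x* = 3.9777.
Gap = |1.0403 − 3.9777| = 2.9374.

2.94 units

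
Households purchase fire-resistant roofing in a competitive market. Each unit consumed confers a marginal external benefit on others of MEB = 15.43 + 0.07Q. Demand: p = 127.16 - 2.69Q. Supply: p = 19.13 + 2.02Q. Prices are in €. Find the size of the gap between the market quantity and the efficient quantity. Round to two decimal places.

Market equilibrium (private): 19.13 + 2.02Q = 127.16 - 2.69Q → Q_m = 22.9363.
Social marginal benefit = demand + MEB = 142.59 - 2.62Q.
Set SMB = MC: 142.59 - 2.62Q = 19.13 + 2.02Q → Q* = 26.6078.
Gap = |22.9363 − 26.6078| = 3.6715.

3.67 units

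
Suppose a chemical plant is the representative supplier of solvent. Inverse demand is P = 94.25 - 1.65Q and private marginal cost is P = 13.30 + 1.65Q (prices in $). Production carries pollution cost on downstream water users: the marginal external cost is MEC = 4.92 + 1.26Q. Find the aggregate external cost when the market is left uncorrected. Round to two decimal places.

$499.78

Market equilibrium (private): 13.30 + 1.65Q = 94.25 - 1.65Q → Q_m = 24.5303.
Total external cost = ∫₀^{Q_m} (4.92 + 1.26Q) dQ = 4.92×24.5303 + ½×1.26×24.5303² = 499.7825.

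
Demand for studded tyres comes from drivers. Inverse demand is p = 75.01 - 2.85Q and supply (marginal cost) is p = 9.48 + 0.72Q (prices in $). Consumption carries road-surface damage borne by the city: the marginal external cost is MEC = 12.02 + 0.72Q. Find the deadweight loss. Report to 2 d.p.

DWL = $74.23

Market equilibrium (private): 9.48 + 0.72Q = 75.01 - 2.85Q → Q_m = 18.3557.
Social marginal benefit = demand − MEC = 62.99 - 3.57Q.
Set SMB = MC: 62.99 - 3.57Q = 9.48 + 0.72Q → Q* = 12.4732.
The loss is the area between SMB and MC from Q* to Q_m; with linear curves that's a triangle of height MEC(Q_m).
DWL = ½ × 5.8825 × 25.2361 = 74.2257.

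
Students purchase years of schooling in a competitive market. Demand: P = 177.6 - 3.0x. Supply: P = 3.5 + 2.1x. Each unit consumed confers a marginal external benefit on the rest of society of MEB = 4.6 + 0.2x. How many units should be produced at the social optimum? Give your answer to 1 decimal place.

Social marginal benefit = demand + MEB = 182.2 - 2.8x.
Set SMB = MC: 182.2 - 2.8x = 3.5 + 2.1x → x* = 36.4694.

x* = 36.5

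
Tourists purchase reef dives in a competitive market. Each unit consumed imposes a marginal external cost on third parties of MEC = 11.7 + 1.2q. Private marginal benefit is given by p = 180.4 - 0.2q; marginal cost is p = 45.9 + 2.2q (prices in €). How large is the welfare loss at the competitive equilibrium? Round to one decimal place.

Market equilibrium (private): 45.9 + 2.2q = 180.4 - 0.2q → q_m = 56.0417.
Social marginal benefit = demand − MEC = 168.7 - 1.4q.
Set SMB = MC: 168.7 - 1.4q = 45.9 + 2.2q → q* = 34.1111.
Height of the DWL triangle at q_m is MC(q_m) − SMB(q_m) = MEC(q_m) = 78.9500.
DWL = ½ × 21.9306 × 78.9500 = 865.7104.

DWL = €865.7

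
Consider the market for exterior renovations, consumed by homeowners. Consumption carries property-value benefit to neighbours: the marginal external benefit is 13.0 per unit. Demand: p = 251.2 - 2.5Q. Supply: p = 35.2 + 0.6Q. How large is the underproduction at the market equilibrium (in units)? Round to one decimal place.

Market equilibrium (private): 35.2 + 0.6Q = 251.2 - 2.5Q → Q_m = 69.6774.
Social marginal benefit = demand + MEB = 264.2 - 2.5Q.
Set SMB = MC: 264.2 - 2.5Q = 35.2 + 0.6Q → Q* = 73.8710.
Gap = |69.6774 − 73.8710| = 4.1936.

4.2 units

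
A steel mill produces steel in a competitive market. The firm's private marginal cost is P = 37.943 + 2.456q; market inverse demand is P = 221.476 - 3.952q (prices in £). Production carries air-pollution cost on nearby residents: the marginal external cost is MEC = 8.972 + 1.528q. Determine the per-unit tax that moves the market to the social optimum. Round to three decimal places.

Social marginal cost = private MC + MEC = 46.915 + 3.984q.
Set SMC = demand: 46.915 + 3.984q = 221.476 - 3.952q → q* = 21.9961.
The Pigouvian tax equals MEC at q*: 8.972 + 1.528×21.9961 = 42.5820.

tax = £42.582 per unit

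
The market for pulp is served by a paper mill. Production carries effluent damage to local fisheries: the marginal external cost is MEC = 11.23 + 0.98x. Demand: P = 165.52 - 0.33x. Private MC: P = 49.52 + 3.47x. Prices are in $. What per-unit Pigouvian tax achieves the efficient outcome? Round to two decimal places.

tax = $32.71 per unit

Social marginal cost = private MC + MEC = 60.75 + 4.45x.
Set SMC = demand: 60.75 + 4.45x = 165.52 - 0.33x → x* = 21.9184.
The Pigouvian tax equals MEC at x*: 11.23 + 0.98×21.9184 = 32.7100.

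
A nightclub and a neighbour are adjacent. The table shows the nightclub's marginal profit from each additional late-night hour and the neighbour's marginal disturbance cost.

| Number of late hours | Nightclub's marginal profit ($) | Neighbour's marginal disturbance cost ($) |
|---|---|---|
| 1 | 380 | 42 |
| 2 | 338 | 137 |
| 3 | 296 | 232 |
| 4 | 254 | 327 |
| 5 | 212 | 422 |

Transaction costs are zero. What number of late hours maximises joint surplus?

3

Bargaining reaches the level where marginal profit last exceeds marginal disturbance cost.
That holds through level 3 (296 ≥ 232) but not at 4 (254 < 327).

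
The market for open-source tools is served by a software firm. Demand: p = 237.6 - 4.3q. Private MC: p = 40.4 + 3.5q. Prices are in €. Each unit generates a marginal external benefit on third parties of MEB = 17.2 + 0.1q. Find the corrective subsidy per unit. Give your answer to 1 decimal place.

Social marginal cost = private MC − MEB = 23.2 + 3.4q.
Set SMC = demand: 23.2 + 3.4q = 237.6 - 4.3q → q* = 27.8442.
The Pigouvian subsidy equals MEB at q*: 17.2 + 0.1×27.8442 = 19.9844.

subsidy = €20.0 per unit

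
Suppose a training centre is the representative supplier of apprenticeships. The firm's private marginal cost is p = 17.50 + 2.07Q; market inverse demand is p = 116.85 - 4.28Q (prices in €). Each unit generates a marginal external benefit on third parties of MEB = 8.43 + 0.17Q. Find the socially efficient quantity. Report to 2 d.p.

Social marginal cost = private MC − MEB = 9.07 + 1.90Q.
Set SMC = demand: 9.07 + 1.90Q = 116.85 - 4.28Q → Q* = 17.4401.

Q* = 17.44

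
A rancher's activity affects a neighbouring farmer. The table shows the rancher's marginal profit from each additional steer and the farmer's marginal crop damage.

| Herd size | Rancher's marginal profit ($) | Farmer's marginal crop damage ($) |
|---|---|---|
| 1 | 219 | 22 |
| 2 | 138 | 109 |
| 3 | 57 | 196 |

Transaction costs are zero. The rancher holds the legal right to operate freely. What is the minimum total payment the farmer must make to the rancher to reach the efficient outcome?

$57

Left alone the rancher would choose level 3 (marginal profit stays positive).
Efficient level: k* = 2 (marginal profit ≥ marginal crop damage through 2).
The farmer must at least cover the rancher's forgone profit from cutting 3→2: 57 = 57.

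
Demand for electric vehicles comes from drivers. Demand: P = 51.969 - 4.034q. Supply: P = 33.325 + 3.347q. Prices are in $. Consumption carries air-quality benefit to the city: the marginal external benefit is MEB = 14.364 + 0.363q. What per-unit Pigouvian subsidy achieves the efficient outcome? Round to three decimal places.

subsidy = $16.071 per unit

Social marginal benefit = demand + MEB = 66.333 - 3.671q.
Set SMB = MC: 66.333 - 3.671q = 33.325 + 3.347q → q* = 4.7033.
The Pigouvian subsidy equals MEB at q*: 14.364 + 0.363×4.7033 = 16.0713.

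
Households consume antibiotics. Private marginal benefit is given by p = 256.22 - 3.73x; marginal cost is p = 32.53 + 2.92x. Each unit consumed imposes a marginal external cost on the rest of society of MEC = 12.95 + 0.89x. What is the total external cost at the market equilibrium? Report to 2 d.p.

939.12

Market equilibrium (private): 32.53 + 2.92x = 256.22 - 3.73x → x_m = 33.6376.
Total external cost = ∫₀^{x_m} (12.95 + 0.89x) dx = 12.95×33.6376 + ½×0.89×33.6376² = 939.1191.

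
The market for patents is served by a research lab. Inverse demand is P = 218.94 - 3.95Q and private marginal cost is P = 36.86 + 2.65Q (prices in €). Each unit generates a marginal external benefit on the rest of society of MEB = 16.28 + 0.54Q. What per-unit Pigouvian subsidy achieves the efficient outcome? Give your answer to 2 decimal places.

subsidy = €33.96 per unit

Social marginal cost = private MC − MEB = 20.58 + 2.11Q.
Set SMC = demand: 20.58 + 2.11Q = 218.94 - 3.95Q → Q* = 32.7327.
The Pigouvian subsidy equals MEB at Q*: 16.28 + 0.54×32.7327 = 33.9557.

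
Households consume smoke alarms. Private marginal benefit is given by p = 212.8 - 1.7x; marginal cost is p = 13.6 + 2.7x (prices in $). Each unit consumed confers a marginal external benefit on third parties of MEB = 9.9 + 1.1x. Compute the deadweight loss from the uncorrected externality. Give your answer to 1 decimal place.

Market equilibrium (private): 13.6 + 2.7x = 212.8 - 1.7x → x_m = 45.2727.
Social marginal benefit = demand + MEB = 222.7 - 0.6x.
Set SMB = MC: 222.7 - 0.6x = 13.6 + 2.7x → x* = 63.3636.
Height of the DWL triangle at x_m is SMB(x_m) − MC(x_m) = MEB(x_m) = 59.7000.
DWL = ½ × 18.0909 × 59.7000 = 540.0134.

DWL = $540.0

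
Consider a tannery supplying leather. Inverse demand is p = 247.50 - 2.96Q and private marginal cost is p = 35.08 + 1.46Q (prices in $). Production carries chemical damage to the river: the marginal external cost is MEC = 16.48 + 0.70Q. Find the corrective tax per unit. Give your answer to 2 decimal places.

Social marginal cost = private MC + MEC = 51.56 + 2.16Q.
Set SMC = demand: 51.56 + 2.16Q = 247.50 - 2.96Q → Q* = 38.2695.
The Pigouvian tax equals MEC at Q*: 16.48 + 0.70×38.2695 = 43.2687.

tax = $43.27 per unit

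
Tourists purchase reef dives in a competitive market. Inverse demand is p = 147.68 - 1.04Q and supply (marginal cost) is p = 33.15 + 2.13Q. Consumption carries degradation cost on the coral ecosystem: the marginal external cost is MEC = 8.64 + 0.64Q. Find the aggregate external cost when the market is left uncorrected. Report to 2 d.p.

729.86

Market equilibrium (private): 33.15 + 2.13Q = 147.68 - 1.04Q → Q_m = 36.1293.
Total external cost = ∫₀^{Q_m} (8.64 + 0.64Q) dQ = 8.64×36.1293 + ½×0.64×36.1293² = 729.8616.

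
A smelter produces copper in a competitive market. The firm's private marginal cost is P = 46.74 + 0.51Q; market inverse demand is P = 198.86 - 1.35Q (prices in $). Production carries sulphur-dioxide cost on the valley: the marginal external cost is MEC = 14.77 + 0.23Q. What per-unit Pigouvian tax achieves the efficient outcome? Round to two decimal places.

tax = $29.89 per unit

Social marginal cost = private MC + MEC = 61.51 + 0.74Q.
Set SMC = demand: 61.51 + 0.74Q = 198.86 - 1.35Q → Q* = 65.7177.
The Pigouvian tax equals MEC at Q*: 14.77 + 0.23×65.7177 = 29.8851.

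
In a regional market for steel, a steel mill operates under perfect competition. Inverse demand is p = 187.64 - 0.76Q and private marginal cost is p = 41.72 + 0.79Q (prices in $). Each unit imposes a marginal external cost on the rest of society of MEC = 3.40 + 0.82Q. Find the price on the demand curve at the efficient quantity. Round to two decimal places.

P = $141.94

Social marginal cost = private MC + MEC = 45.12 + 1.61Q.
Set SMC = demand: 45.12 + 1.61Q = 187.64 - 0.76Q → Q* = 60.1350.
Consumer price on the demand curve at Q*: 187.64 − 0.76×60.1350 = 141.9374.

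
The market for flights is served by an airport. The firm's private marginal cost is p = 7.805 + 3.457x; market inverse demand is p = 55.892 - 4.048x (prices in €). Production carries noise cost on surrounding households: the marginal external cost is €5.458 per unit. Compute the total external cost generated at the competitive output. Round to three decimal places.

€34.971

Market equilibrium (private): 7.805 + 3.457x = 55.892 - 4.048x → x_m = 6.4073.
Total external cost = MEC × x_m = 5.458 × 6.4073 = 34.9710.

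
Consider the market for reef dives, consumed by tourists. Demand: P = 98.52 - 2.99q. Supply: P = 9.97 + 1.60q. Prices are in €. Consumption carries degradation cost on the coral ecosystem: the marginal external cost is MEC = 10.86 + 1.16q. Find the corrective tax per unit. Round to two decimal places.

tax = €26.53 per unit

Social marginal benefit = demand − MEC = 87.66 - 4.15q.
Set SMB = MC: 87.66 - 4.15q = 9.97 + 1.60q → q* = 13.5113.
The Pigouvian tax equals MEC at q*: 10.86 + 1.16×13.5113 = 26.5331.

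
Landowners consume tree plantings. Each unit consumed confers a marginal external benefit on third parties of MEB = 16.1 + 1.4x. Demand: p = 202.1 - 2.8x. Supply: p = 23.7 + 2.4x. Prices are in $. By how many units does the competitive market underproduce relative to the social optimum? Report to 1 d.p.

16.9 units

Market equilibrium (private): 23.7 + 2.4x = 202.1 - 2.8x → x_m = 34.3077.
Social marginal benefit = demand + MEB = 218.2 - 1.4x.
Set SMB = MC: 218.2 - 1.4x = 23.7 + 2.4x → x* = 51.1842.
Gap = |34.3077 − 51.1842| = 16.8765.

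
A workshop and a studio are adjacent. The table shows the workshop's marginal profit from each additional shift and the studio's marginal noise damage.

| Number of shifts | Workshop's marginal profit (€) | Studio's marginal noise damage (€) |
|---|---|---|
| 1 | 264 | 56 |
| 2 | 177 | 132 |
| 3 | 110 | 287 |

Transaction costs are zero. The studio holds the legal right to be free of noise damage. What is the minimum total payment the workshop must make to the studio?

Efficient level: marginal profit ≥ marginal noise damage through level 2, so k* = 2.
With the studio holding the right, the workshop must at least compensate total damage at k*: 56 + 132 = 188.

€188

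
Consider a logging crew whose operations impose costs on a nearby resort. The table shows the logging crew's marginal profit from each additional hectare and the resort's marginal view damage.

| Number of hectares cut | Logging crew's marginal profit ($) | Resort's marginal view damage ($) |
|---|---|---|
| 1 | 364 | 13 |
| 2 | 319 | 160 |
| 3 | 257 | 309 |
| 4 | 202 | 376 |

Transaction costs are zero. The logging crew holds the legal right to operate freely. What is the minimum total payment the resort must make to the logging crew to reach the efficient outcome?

$459

Left alone the logging crew would choose level 4 (marginal profit stays positive).
Efficient level: k* = 2 (marginal profit ≥ marginal view damage through 2).
The resort must at least cover the logging crew's forgone profit from cutting 4→2: 257 + 202 = 459.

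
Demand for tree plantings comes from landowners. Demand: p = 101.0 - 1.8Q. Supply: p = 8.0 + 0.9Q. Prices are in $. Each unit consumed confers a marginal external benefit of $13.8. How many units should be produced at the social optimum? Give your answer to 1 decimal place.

Social marginal benefit = demand + MEB = 114.8 - 1.8Q.
Set SMB = MC: 114.8 - 1.8Q = 8.0 + 0.9Q → Q* = 39.5556.

Q* = 39.6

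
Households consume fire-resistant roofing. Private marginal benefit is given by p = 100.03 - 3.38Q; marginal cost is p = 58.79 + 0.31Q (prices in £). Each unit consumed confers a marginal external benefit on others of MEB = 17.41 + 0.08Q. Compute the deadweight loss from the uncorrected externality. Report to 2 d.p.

Market equilibrium (private): 58.79 + 0.31Q = 100.03 - 3.38Q → Q_m = 11.1762.
Social marginal benefit = demand + MEB = 117.44 - 3.30Q.
Set SMB = MC: 117.44 - 3.30Q = 58.79 + 0.31Q → Q* = 16.2465.
Height of the DWL triangle at Q_m is SMB(Q_m) − MC(Q_m) = MEB(Q_m) = 18.3041.
DWL = ½ × 5.0703 × 18.3041 = 46.4036.

DWL = £46.40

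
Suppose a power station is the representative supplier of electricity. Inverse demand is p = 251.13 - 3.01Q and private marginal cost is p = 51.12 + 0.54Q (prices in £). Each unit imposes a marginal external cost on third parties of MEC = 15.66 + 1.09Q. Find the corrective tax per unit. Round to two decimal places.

Social marginal cost = private MC + MEC = 66.78 + 1.63Q.
Set SMC = demand: 66.78 + 1.63Q = 251.13 - 3.01Q → Q* = 39.7306.
The Pigouvian tax equals MEC at Q*: 15.66 + 1.09×39.7306 = 58.9664.

tax = £58.97 per unit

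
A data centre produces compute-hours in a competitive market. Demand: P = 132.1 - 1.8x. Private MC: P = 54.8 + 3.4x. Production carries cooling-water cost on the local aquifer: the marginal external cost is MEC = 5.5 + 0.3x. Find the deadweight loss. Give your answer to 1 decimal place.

DWL = 9.0

Market equilibrium (private): 54.8 + 3.4x = 132.1 - 1.8x → x_m = 14.8654.
Social marginal cost = private MC + MEC = 60.3 + 3.7x.
Set SMC = demand: 60.3 + 3.7x = 132.1 - 1.8x → x* = 13.0545.
The loss is the area between SMC and demand from x* to x_m; with linear curves that's a triangle of height MEC(x_m).
DWL = ½ × 1.8109 × 9.9596 = 9.0179.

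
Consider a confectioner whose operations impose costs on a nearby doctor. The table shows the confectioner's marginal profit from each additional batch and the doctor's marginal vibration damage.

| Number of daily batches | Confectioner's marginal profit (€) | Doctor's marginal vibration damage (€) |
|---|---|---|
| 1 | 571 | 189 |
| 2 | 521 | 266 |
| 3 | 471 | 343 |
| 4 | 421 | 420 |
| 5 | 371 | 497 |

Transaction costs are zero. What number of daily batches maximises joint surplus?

4

Bargaining reaches the level where marginal profit last exceeds marginal vibration damage.
That holds through level 4 (421 ≥ 420) but not at 5 (371 < 497).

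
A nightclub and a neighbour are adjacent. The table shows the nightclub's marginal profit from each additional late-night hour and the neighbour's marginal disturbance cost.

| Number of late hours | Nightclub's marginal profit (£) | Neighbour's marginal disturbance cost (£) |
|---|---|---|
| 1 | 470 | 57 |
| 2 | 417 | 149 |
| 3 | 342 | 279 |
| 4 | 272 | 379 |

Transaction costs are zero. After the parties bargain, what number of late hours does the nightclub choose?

3

Bargaining reaches the level where marginal profit last exceeds marginal disturbance cost.
That holds through level 3 (342 ≥ 279) but not at 4 (272 < 379).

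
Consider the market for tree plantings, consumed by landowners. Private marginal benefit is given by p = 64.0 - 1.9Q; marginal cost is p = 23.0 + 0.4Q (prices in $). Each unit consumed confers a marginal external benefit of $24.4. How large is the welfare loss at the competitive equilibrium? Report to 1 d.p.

Market equilibrium (private): 23.0 + 0.4Q = 64.0 - 1.9Q → Q_m = 17.8261.
Social marginal benefit = demand + MEB = 88.4 - 1.9Q.
Set SMB = MC: 88.4 - 1.9Q = 23.0 + 0.4Q → Q* = 28.4348.
Height of the DWL triangle at Q_m is SMB(Q_m) − MC(Q_m) = MEB(Q_m) = 24.4000.
DWL = ½ × 10.6087 × 24.4000 = 129.4261.

DWL = $129.4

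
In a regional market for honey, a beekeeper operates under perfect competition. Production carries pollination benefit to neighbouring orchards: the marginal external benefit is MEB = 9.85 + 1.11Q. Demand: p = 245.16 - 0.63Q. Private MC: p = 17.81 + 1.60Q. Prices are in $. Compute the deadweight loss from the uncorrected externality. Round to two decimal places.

DWL = $6755.69

Market equilibrium (private): 17.81 + 1.60Q = 245.16 - 0.63Q → Q_m = 101.9507.
Social marginal cost = private MC − MEB = 7.96 + 0.49Q.
Set SMC = demand: 7.96 + 0.49Q = 245.16 - 0.63Q → Q* = 211.7857.
The welfare-loss triangle has base |Q_m − Q*| and height MEB(Q_m) (the vertical gap between SMC and demand is zero at Q* and MEB at Q_m).
DWL = ½ × 109.8350 × 123.0152 = 6755.6872.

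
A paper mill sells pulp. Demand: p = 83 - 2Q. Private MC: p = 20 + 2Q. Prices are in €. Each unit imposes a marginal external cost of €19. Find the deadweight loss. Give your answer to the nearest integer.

Market equilibrium (private): 20 + 2Q = 83 - 2Q → Q_m = 15.7500.
Social marginal cost = private MC + MEC = 39 + 2Q.
Set SMC = demand: 39 + 2Q = 83 - 2Q → Q* = 11.0000.
Between Q* and Q_m the wedge SMC − demand runs linearly from 0 to MEC(Q_m), so the loss is a triangle.
DWL = ½ × 4.7500 × 19.0000 = 45.1250.

DWL = €45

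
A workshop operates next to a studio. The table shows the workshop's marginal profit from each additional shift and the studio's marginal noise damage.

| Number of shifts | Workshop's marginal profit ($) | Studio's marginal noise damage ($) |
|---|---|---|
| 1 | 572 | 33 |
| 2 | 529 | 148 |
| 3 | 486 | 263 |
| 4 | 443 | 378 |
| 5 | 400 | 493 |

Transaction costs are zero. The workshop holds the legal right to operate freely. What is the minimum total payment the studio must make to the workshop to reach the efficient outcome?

Left alone the workshop would choose level 5 (marginal profit stays positive).
Efficient level: k* = 4 (marginal profit ≥ marginal noise damage through 4).
The studio must at least cover the workshop's forgone profit from cutting 5→4: 400 = 400.

$400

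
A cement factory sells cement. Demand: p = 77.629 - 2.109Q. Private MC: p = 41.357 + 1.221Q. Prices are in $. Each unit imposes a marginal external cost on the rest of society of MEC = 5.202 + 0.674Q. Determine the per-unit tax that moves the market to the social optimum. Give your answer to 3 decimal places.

Social marginal cost = private MC + MEC = 46.559 + 1.895Q.
Set SMC = demand: 46.559 + 1.895Q = 77.629 - 2.109Q → Q* = 7.7597.
The Pigouvian tax equals MEC at Q*: 5.202 + 0.674×7.7597 = 10.4320.

tax = $10.432 per unit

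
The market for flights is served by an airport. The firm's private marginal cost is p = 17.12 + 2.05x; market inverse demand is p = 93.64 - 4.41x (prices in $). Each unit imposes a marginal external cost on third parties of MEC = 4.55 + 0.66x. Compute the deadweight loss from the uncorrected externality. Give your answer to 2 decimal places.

DWL = $10.74

Market equilibrium (private): 17.12 + 2.05x = 93.64 - 4.41x → x_m = 11.8452.
Social marginal cost = private MC + MEC = 21.67 + 2.71x.
Set SMC = demand: 21.67 + 2.71x = 93.64 - 4.41x → x* = 10.1081.
Between x* and x_m the wedge SMC − demand runs linearly from 0 to MEC(x_m), so the loss is a triangle.
DWL = ½ × 1.7371 × 12.3678 = 10.7421.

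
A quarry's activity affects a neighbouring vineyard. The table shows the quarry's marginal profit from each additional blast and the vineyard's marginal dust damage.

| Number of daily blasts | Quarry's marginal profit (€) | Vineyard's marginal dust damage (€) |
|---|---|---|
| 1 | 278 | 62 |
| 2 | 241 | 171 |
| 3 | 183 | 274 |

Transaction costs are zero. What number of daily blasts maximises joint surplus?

Bargaining reaches the level where marginal profit last exceeds marginal dust damage.
That holds through level 2 (241 ≥ 171) but not at 3 (183 < 274).

2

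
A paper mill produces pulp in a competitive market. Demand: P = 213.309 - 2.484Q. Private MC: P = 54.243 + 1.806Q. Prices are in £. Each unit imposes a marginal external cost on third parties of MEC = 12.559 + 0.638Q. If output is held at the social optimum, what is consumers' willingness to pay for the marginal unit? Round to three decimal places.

P = £139.461

Social marginal cost = private MC + MEC = 66.802 + 2.444Q.
Set SMC = demand: 66.802 + 2.444Q = 213.309 - 2.484Q → Q* = 29.7295.
Consumer price on the demand curve at Q*: 213.309 − 2.484×29.7295 = 139.4609.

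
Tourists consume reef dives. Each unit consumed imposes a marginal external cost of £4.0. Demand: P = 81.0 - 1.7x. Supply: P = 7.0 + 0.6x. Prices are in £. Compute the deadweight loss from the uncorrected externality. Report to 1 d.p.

DWL = £3.5

Market equilibrium (private): 7.0 + 0.6x = 81.0 - 1.7x → x_m = 32.1739.
Social marginal benefit = demand − MEC = 77.0 - 1.7x.
Set SMB = MC: 77.0 - 1.7x = 7.0 + 0.6x → x* = 30.4348.
The welfare-loss triangle has base |x_m − x*| and height MEC(x_m) (the vertical gap between SMB and MC is zero at x* and MEC at x_m).
DWL = ½ × 1.7391 × 4.0000 = 3.4782.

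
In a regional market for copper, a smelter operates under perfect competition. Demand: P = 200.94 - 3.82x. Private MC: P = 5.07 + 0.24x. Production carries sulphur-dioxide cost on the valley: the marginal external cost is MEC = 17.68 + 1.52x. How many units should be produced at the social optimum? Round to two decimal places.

x* = 31.93

Social marginal cost = private MC + MEC = 22.75 + 1.76x.
Set SMC = demand: 22.75 + 1.76x = 200.94 - 3.82x → x* = 31.9337.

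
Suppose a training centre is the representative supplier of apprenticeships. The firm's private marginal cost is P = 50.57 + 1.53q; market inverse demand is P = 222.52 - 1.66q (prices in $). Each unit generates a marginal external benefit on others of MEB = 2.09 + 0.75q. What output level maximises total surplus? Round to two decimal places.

Social marginal cost = private MC − MEB = 48.48 + 0.78q.
Set SMC = demand: 48.48 + 0.78q = 222.52 - 1.66q → q* = 71.3279.

q* = 71.33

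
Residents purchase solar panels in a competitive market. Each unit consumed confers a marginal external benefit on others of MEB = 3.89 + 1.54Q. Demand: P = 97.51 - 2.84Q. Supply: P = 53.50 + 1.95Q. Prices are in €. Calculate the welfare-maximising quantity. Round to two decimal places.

Q* = 14.74

Social marginal benefit = demand + MEB = 101.40 - 1.30Q.
Set SMB = MC: 101.40 - 1.30Q = 53.50 + 1.95Q → Q* = 14.7385.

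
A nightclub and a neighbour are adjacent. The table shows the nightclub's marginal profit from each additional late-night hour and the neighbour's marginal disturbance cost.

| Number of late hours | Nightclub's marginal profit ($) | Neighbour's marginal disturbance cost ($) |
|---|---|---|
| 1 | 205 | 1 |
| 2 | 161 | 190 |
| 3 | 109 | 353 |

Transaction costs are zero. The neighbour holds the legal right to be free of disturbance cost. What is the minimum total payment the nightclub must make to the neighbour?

Efficient level: marginal profit ≥ marginal disturbance cost through level 1, so k* = 1.
With the neighbour holding the right, the nightclub must at least compensate total damage at k*: 1 = 1.

$1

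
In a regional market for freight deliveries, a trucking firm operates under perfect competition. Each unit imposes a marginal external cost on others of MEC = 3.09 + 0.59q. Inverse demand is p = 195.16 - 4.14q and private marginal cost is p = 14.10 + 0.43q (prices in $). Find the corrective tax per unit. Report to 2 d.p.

Social marginal cost = private MC + MEC = 17.19 + 1.02q.
Set SMC = demand: 17.19 + 1.02q = 195.16 - 4.14q → q* = 34.4903.
The Pigouvian tax equals MEC at q*: 3.09 + 0.59×34.4903 = 23.4393.

tax = $23.44 per unit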